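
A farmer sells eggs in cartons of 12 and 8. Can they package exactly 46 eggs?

We need non-negative a, b with 12a + 8b = 46.
gcd(12, 8) = 4, and 4 does not divide 46.
No integer solutions exist.

No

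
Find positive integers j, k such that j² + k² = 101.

Search for j with 101 - j² a perfect square.
j = 1: 101 - 1² = 101 - 1 = 100 = 10² ✓
So j = 1, k = 10.

j = 1, k = 10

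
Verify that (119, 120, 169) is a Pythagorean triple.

Compute a² + b²:
119² + 120² = 14161 + 14400 = 28561
Compute c²:
169² = 28561
Since 28561 = 28561, it is a Pythagorean triple.

Yes, it is a Pythagorean triple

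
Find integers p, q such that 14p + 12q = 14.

Step 1: Check solvability.
gcd(14, 12) = 2
Since 2 divides 14, solutions exist.

Step 2: Apply extended Euclidean algorithm to find gcd.
We find integers such that 14*x0 + 12*y0 = 2

Step 3: Scale the particular solution.
Multiply by 14/2 = 7:
p = 7, q = -7

Step 4: Verify.
14*(7) + 12*(-7) = 14 = 14 ✓

p = 7, q = -7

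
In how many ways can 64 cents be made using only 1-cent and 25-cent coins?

We need non-negative integers (x, y) with 1x + 25y = 64.
For each x from 0 to 64, check if (64 - 1x) is a non-negative multiple of 25.
Solutions (x, y): (14,2), (39,1), (64,0)
Count: 3

3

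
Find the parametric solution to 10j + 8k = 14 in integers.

Step 1: Compute gcd(10, 8) = 2.
Since 2 divides 14, solutions exist.

Step 2: Find a particular solution using extended Euclidean algorithm.
We get j₀ = 7, k₀ = -7.
Check: 10*7 + 8*-7 = 14 = 14 ✓

Step 3: Write the general solution.
j = 7 + (8/2)t = 7 + 4t
k = -7 - (10/2)t = -7 - 5t
for any integer t.

j = 7 + 4t, k = -7 - 5t for integer t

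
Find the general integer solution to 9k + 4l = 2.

Step 1: Compute gcd(9, 4) = 1.
Since 1 divides 2, solutions exist.

Step 2: Find a particular solution using extended Euclidean algorithm.
We get k₀ = 2, l₀ = -4.
Check: 9*2 + 4*-4 = 2 = 2 ✓

Step 3: Write the general solution.
k = 2 + (4/1)t = 2 + 4t
l = -4 - (9/1)t = -4 - 9t
for any integer t.

k = 2 + 4t, l = -4 - 9t for integer t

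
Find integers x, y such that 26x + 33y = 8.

Step 1: Check solvability.
gcd(26, 33) = 1
Since 1 divides 8, solutions exist.

Step 2: Apply extended Euclidean algorithm to find gcd.
We find integers such that 26*x0 + 33*y0 = 1

Step 3: Scale the particular solution.
Multiply by 8/1 = 8:
x = 112, y = -88

Step 4: Verify.
26*(112) + 33*(-88) = 8 = 8 ✓

x = 112, y = -88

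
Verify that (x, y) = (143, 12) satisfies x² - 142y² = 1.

Compute x² = 143² = 20449
Compute 142y² = 142·12² = 142·144 = 20448
x² - 142y² = 20449 - 20448 = 1
Since this equals 1, (143, 12) is a solution.

Yes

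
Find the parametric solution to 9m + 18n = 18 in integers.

Step 1: Compute gcd(9, 18) = 9.
Since 9 divides 18, solutions exist.

Step 2: Find a particular solution using extended Euclidean algorithm.
We get m₀ = 2, n₀ = 0.
Check: 9*2 + 18*0 = 18 = 18 ✓

Step 3: Write the general solution.
m = 2 + (18/9)t = 2 + 2t
n = 0 - (9/9)t = 0 - 1t
for any integer t.

m = 2 + 2t, n = 0 - 1t for integer t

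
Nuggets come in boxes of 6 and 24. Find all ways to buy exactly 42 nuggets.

We need non-negative integers (x, y) with 6x + 24y = 42.
For each x in 0..7, check if 42 - 6x is a non-negative multiple of 24.
x = 3: 24y = 24, y = 1 ✓
x = 7: 24y = 0, y = 0 ✓

(3 boxes of 6, 1 boxes of 24), (7 boxes of 6, 0 boxes of 24)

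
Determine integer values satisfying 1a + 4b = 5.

Step 1: Check solvability.
gcd(1, 4) = 1
Since 1 divides 5, solutions exist.

Step 2: Apply extended Euclidean algorithm to find gcd.
We find integers such that 1*x0 + 4*y0 = 1

Step 3: Scale the particular solution.
Multiply by 5/1 = 5:
a = 5, b = 0

Step 4: Verify.
1*(5) + 4*(0) = 5 = 5 ✓

a = 5, b = 0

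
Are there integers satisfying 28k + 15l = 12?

Step 1: Compute gcd(28, 15).
gcd(28, 15) = 1

Step 2: Check divisibility.
Does 1 divide 12? 12 = 1 x 12, so yes.

By the theorem on linear Diophantine equations, 28k + 15l = 12 has integer solutions if and only if gcd(28, 15) divides 12. Since 1 | 12, solutions exist.

Yes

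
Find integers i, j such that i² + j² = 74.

We need to find integers i, j > 0 such that i² + j² = 74.
Trying i = 5: j² = 74 - 5² = 74 - 25 = 49
j = 7
Check: 5² + 7² = 25 + 49 = 74 ✓

74 = 5² + 7²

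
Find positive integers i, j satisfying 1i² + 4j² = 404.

Try small values of i and check whether (404 - 1i²)/4 is a perfect square.
i = 2: 1·2² = 4, so 4j² = 404 - 4 = 400, giving j² = 100, j = 10.
Check: 1·2² + 4·10² = 4 + 400 = 404 ✓

i = 2, j = 10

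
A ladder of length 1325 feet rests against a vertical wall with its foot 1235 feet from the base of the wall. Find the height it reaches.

The ladder, wall, and ground form a right triangle with hypotenuse 1325 and one leg 1235.
By the Pythagorean theorem: h² = 1325² - 1235² = 1755625 - 1525225 = 230400
h = √230400 = 480 feet

480 feet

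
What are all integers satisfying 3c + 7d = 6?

Step 1: Compute gcd(3, 7) = 1.
Since 1 divides 6, solutions exist.

Step 2: Find a particular solution using extended Euclidean algorithm.
We get c₀ = -12, d₀ = 6.
Check: 3*-12 + 7*6 = 6 = 6 ✓

Step 3: Write the general solution.
c = -12 + (7/1)t = -12 + 7t
d = 6 - (3/1)t = 6 - 3t
for any integer t.

c = -12 + 7t, d = 6 - 3t for integer t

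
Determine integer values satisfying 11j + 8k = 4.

Step 1: Check solvability.
gcd(11, 8) = 1
Since 1 divides 4, solutions exist.

Step 2: Apply extended Euclidean algorithm to find gcd.
We find integers such that 11*x0 + 8*y0 = 1

Step 3: Scale the particular solution.
Multiply by 4/1 = 4:
j = 12, k = -16

Step 4: Verify.
11*(12) + 8*(-16) = 4 = 4 ✓

j = 12, k = -16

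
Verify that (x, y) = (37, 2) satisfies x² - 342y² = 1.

Compute x² = 37² = 1369
Compute 342y² = 342·2² = 342·4 = 1368
x² - 342y² = 1369 - 1368 = 1
Since this equals 1, (37, 2) is a solution.

Yes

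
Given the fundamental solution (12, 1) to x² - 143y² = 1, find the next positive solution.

Solutions to x² - Dy² = 1 are generated by powers of (x₀ + y₀√D).
The next solution satisfies x₁ + y₁√143 = (x₀ + y₀√143)², giving:
x₁ = x₀² + 143y₀² = 12² + 143·1² = 144 + 143 = 287
y₁ = 2x₀y₀ = 2·12·1 = 24

Verify: 287² - 143·24² = 82369 - 82368 = 1 ✓

x = 287, y = 24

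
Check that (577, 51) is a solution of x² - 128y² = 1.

Compute x² = 577² = 332929
Compute 128y² = 128·51² = 128·2601 = 332928
x² - 128y² = 332929 - 332928 = 1
Since this equals 1, (577, 51) is a solution.

Yes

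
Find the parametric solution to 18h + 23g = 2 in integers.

Step 1: Compute gcd(18, 23) = 1.
Since 1 divides 2, solutions exist.

Step 2: Find a particular solution using extended Euclidean algorithm.
We get h₀ = 18, g₀ = -14.
Check: 18*18 + 23*-14 = 2 = 2 ✓

Step 3: Write the general solution.
h = 18 + (23/1)t = 18 + 23t
g = -14 - (18/1)t = -14 - 18t
for any integer t.

h = 18 + 23t, g = -14 - 18t for integer t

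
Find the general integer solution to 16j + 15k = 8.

Step 1: Compute gcd(16, 15) = 1.
Since 1 divides 8, solutions exist.

Step 2: Find a particular solution using extended Euclidean algorithm.
We get j₀ = 8, k₀ = -8.
Check: 16*8 + 15*-8 = 8 = 8 ✓

Step 3: Write the general solution.
j = 8 + (15/1)t = 8 + 15t
k = -8 - (16/1)t = -8 - 16t
for any integer t.

j = 8 + 15t, k = -8 - 16t for integer t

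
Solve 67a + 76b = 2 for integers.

Step 1: Check solvability.
gcd(67, 76) = 1
Since 1 divides 2, solutions exist.

Step 2: Apply extended Euclidean algorithm to find gcd.
We find integers such that 67*x0 + 76*y0 = 1

Step 3: Scale the particular solution.
Multiply by 2/1 = 2:
a = -34, b = 30

Step 4: Verify.
67*(-34) + 76*(30) = 2 = 2 ✓

a = -34, b = 30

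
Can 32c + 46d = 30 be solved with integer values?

Step 1: Compute gcd(32, 46).
gcd(32, 46) = 2

Step 2: Check divisibility.
Does 2 divide 30? 30 = 2 x 15, so yes.

By the theorem on linear Diophantine equations, 32c + 46d = 30 has integer solutions if and only if gcd(32, 46) divides 30. Since 2 | 30, solutions exist.

Yes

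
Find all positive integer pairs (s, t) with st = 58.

The positive divisors of 58 are: 1, 2, 29, 58.
Each divisor d gives the pair (d, 58/d):
(1, 58), (2, 29), (29, 2), (58, 1)

(1, 58), (2, 29), (29, 2), (58, 1)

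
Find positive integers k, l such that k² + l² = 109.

Search for k with 109 - k² a perfect square.
k = 3: 109 - 3² = 109 - 9 = 100 = 10² ✓
So k = 3, l = 10.

k = 3, l = 10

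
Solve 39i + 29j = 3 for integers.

Step 1: Check solvability.
gcd(39, 29) = 1
Since 1 divides 3, solutions exist.

Step 2: Apply extended Euclidean algorithm to find gcd.
We find integers such that 39*x0 + 29*y0 = 1

Step 3: Scale the particular solution.
Multiply by 3/1 = 3:
i = 9, j = -12

Step 4: Verify.
39*(9) + 29*(-12) = 3 = 3 ✓

i = 9, j = -12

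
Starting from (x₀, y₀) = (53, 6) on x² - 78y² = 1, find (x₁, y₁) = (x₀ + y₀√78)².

Solutions to x² - Dy² = 1 are generated by powers of (x₀ + y₀√D).
The next solution satisfies x₁ + y₁√78 = (x₀ + y₀√78)², giving:
x₁ = x₀² + 78y₀² = 53² + 78·6² = 2809 + 2808 = 5617
y₁ = 2x₀y₀ = 2·53·6 = 636

Verify: 5617² - 78·636² = 31550689 - 31550688 = 1 ✓

x = 5617, y = 636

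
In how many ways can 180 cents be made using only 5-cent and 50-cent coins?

We need non-negative integers (x, y) with 5x + 50y = 180.
For each x from 0 to 36, check if (180 - 5x) is a non-negative multiple of 50.
Solutions (x, y): (6,3), (16,2), (26,1), (36,0)
Count: 4

4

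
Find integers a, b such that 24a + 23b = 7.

Step 1: Check solvability.
gcd(24, 23) = 1
Since 1 divides 7, solutions exist.

Step 2: Apply extended Euclidean algorithm to find gcd.
We find integers such that 24*x0 + 23*y0 = 1

Step 3: Scale the particular solution.
Multiply by 7/1 = 7:
a = 7, b = -7

Step 4: Verify.
24*(7) + 23*(-7) = 7 = 7 ✓

a = 7, b = -7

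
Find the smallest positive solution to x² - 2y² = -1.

We need x² = 2y² - 1. Try successive y:
y = 1: x² = 2·1² - 1 = 1 = 1² ✓
Check: 1² - 2·1² = 1 - 2 = -1 ✓

x = 1, y = 1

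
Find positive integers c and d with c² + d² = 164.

We need to find integers c, d > 0 such that c² + d² = 164.
Trying c = 8: d² = 164 - 8² = 164 - 64 = 100
d = 10
Check: 8² + 10² = 64 + 100 = 164 ✓

164 = 8² + 10²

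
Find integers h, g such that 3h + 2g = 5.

Step 1: Check solvability.
gcd(3, 2) = 1
Since 1 divides 5, solutions exist.

Step 2: Apply extended Euclidean algorithm to find gcd.
We find integers such that 3*x0 + 2*y0 = 1

Step 3: Scale the particular solution.
Multiply by 5/1 = 5:
h = 5, g = -5

Step 4: Verify.
3*(5) + 2*(-5) = 5 = 5 ✓

h = 5, g = -5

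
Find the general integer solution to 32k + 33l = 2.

Step 1: Compute gcd(32, 33) = 1.
Since 1 divides 2, solutions exist.

Step 2: Find a particular solution using extended Euclidean algorithm.
We get k₀ = -2, l₀ = 2.
Check: 32*-2 + 33*2 = 2 = 2 ✓

Step 3: Write the general solution.
k = -2 + (33/1)t = -2 + 33t
l = 2 - (32/1)t = 2 - 32t
for any integer t.

k = -2 + 33t, l = 2 - 32t for integer t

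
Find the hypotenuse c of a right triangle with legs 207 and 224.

c² = a² + b² = 207² + 224² = 42849 + 50176 = 93025
c = 305

305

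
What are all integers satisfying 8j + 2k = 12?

Step 1: Compute gcd(8, 2) = 2.
Since 2 divides 12, solutions exist.

Step 2: Find a particular solution using extended Euclidean algorithm.
We get j₀ = 0, k₀ = 6.
Check: 8*0 + 2*6 = 12 = 12 ✓

Step 3: Write the general solution.
j = 0 + (2/2)t = 0 + 1t
k = 6 - (8/2)t = 6 - 4t
for any integer t.

j = 0 + 1t, k = 6 - 4t for integer t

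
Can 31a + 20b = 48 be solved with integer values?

Step 1: Compute gcd(31, 20).
gcd(31, 20) = 1

Step 2: Check divisibility.
Does 1 divide 48? 48 = 1 x 48, so yes.

By the theorem on linear Diophantine equations, 31a + 20b = 48 has integer solutions if and only if gcd(31, 20) divides 48. Since 1 | 48, solutions exist.

Yes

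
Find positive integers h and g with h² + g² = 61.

We need to find integers h, g > 0 such that h² + g² = 61.
Trying h = 5: g² = 61 - 5² = 61 - 25 = 36
g = 6
Check: 5² + 6² = 25 + 36 = 61 ✓

61 = 5² + 6²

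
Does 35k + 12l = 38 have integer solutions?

Step 1: Compute gcd(35, 12).
gcd(35, 12) = 1

Step 2: Check divisibility.
Does 1 divide 38? 38 = 1 x 38, so yes.

By the theorem on linear Diophantine equations, 35k + 12l = 38 has integer solutions if and only if gcd(35, 12) divides 38. Since 1 | 38, solutions exist.

Yes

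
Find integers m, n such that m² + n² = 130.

We need to find integers m, n > 0 such that m² + n² = 130.
Trying m = 3: n² = 130 - 3² = 130 - 9 = 121
n = 11
Check: 3² + 11² = 9 + 121 = 130 ✓

130 = 3² + 11²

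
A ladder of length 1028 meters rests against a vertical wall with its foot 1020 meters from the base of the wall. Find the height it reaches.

The ladder, wall, and ground form a right triangle with hypotenuse 1028 and one leg 1020.
By the Pythagorean theorem: h² = 1028² - 1020² = 1056784 - 1040400 = 16384
h = √16384 = 128 meters

128 meters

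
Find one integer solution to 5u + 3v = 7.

Step 1: Check solvability.
gcd(5, 3) = 1
Since 1 divides 7, solutions exist.

Step 2: Apply extended Euclidean algorithm to find gcd.
We find integers such that 5*x0 + 3*y0 = 1

Step 3: Scale the particular solution.
Multiply by 7/1 = 7:
u = -7, v = 14

Step 4: Verify.
5*(-7) + 3*(14) = 7 = 7 ✓

u = -7, v = 14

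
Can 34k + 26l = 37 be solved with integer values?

Step 1: Compute gcd(34, 26).
gcd(34, 26) = 2

Step 2: Check divisibility.
Does 2 divide 37? 37 = 2 x 18 + 1, so no.

By the theorem on linear Diophantine equations, 34k + 26l = 37 has integer solutions if and only if gcd(34, 26) divides 37. Since 2 does not divide 37, no solutions exist.

No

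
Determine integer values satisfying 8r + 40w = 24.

Step 1: Check solvability.
gcd(8, 40) = 8
Since 8 divides 24, solutions exist.

Step 2: Apply extended Euclidean algorithm to find gcd.
We find integers such that 8*x0 + 40*y0 = 8

Step 3: Scale the particular solution.
Multiply by 24/8 = 3:
r = 3, w = 0

Step 4: Verify.
8*(3) + 40*(0) = 24 = 24 ✓

r = 3, w = 0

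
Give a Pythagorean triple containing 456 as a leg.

We need the other leg and hypotenuse such that 456² + x² = c².
Take x = 217, c = 505: 456² + 217² = 207936 + 47089 = 255025 = 505² ✓
Triple: (217, 456, 505)

(217, 456, 505)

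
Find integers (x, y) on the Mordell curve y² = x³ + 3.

Try small integer x values and check whether x³ + 3 is a perfect square.
x = 1: x³ + 3 = 1³ + 3 = 1 + 3 = 4
Is 4 a perfect square? 2² = 4 ✓
So (x, y) = (1, -2) is a solution.

x = 1, y = -2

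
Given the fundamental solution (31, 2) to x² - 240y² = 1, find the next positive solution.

Solutions to x² - Dy² = 1 are generated by powers of (x₀ + y₀√D).
The next solution satisfies x₁ + y₁√240 = (x₀ + y₀√240)², giving:
x₁ = x₀² + 240y₀² = 31² + 240·2² = 961 + 960 = 1921
y₁ = 2x₀y₀ = 2·31·2 = 124

Verify: 1921² - 240·124² = 3690241 - 3690240 = 1 ✓

x = 1921, y = 124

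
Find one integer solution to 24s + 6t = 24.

Step 1: Check solvability.
gcd(24, 6) = 6
Since 6 divides 24, solutions exist.

Step 2: Apply extended Euclidean algorithm to find gcd.
We find integers such that 24*x0 + 6*y0 = 6

Step 3: Scale the particular solution.
Multiply by 24/6 = 4:
s = 0, t = 4

Step 4: Verify.
24*(0) + 6*(4) = 24 = 24 ✓

s = 0, t = 4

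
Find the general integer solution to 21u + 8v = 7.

Step 1: Compute gcd(21, 8) = 1.
Since 1 divides 7, solutions exist.

Step 2: Find a particular solution using extended Euclidean algorithm.
We get u₀ = -21, v₀ = 56.
Check: 21*-21 + 8*56 = 7 = 7 ✓

Step 3: Write the general solution.
u = -21 + (8/1)t = -21 + 8t
v = 56 - (21/1)t = 56 - 21t
for any integer t.

u = -21 + 8t, v = 56 - 21t for integer t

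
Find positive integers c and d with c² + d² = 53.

We need to find integers c, d > 0 such that c² + d² = 53.
Trying c = 2: d² = 53 - 2² = 53 - 4 = 49
d = 7
Check: 2² + 7² = 4 + 49 = 53 ✓

53 = 2² + 7²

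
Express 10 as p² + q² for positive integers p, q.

We need to find integers p, q > 0 such that p² + q² = 10.
Trying p = 1: q² = 10 - 1² = 10 - 1 = 9
q = 3
Check: 1² + 3² = 1 + 9 = 10 ✓

10 = 1² + 3²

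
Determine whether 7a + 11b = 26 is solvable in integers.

Step 1: Compute gcd(7, 11).
gcd(7, 11) = 1

Step 2: Check divisibility.
Does 1 divide 26? 26 = 1 x 26, so yes.

By the theorem on linear Diophantine equations, 7a + 11b = 26 has integer solutions if and only if gcd(7, 11) divides 26. Since 1 | 26, solutions exist.

Yes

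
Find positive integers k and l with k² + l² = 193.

We need to find integers k, l > 0 such that k² + l² = 193.
Trying k = 7: l² = 193 - 7² = 193 - 49 = 144
l = 12
Check: 7² + 12² = 49 + 144 = 193 ✓

193 = 7² + 12²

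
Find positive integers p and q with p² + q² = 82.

We need to find integers p, q > 0 such that p² + q² = 82.
Trying p = 1: q² = 82 - 1² = 82 - 1 = 81
q = 9
Check: 1² + 9² = 1 + 81 = 82 ✓

82 = 1² + 9²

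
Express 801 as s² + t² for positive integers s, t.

We need to find integers s, t > 0 such that s² + t² = 801.
Trying s = 15: t² = 801 - 15² = 801 - 225 = 576
t = 24
Check: 15² + 24² = 225 + 576 = 801 ✓

801 = 15² + 24²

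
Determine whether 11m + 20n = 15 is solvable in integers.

Step 1: Compute gcd(11, 20).
gcd(11, 20) = 1

Step 2: Check divisibility.
Does 1 divide 15? 15 = 1 x 15, so yes.

By the theorem on linear Diophantine equations, 11m + 20n = 15 has integer solutions if and only if gcd(11, 20) divides 15. Since 1 | 15, solutions exist.

Yes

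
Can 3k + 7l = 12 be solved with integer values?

Step 1: Compute gcd(3, 7).
gcd(3, 7) = 1

Step 2: Check divisibility.
Does 1 divide 12? 12 = 1 x 12, so yes.

By the theorem on linear Diophantine equations, 3k + 7l = 12 has integer solutions if and only if gcd(3, 7) divides 12. Since 1 | 12, solutions exist.

Yes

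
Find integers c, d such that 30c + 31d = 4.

Step 1: Check solvability.
gcd(30, 31) = 1
Since 1 divides 4, solutions exist.

Step 2: Apply extended Euclidean algorithm to find gcd.
We find integers such that 30*x0 + 31*y0 = 1

Step 3: Scale the particular solution.
Multiply by 4/1 = 4:
c = -4, d = 4

Step 4: Verify.
30*(-4) + 31*(4) = 4 = 4 ✓

c = -4, d = 4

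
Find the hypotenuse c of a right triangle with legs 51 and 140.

c² = a² + b² = 51² + 140² = 2601 + 19600 = 22201
c = 149

149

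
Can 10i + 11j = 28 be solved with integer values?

Step 1: Compute gcd(10, 11).
gcd(10, 11) = 1

Step 2: Check divisibility.
Does 1 divide 28? 28 = 1 x 28, so yes.

By the theorem on linear Diophantine equations, 10i + 11j = 28 has integer solutions if and only if gcd(10, 11) divides 28. Since 1 | 28, solutions exist.

Yes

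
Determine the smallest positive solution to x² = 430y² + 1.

We seek the smallest positive integers (x, y) with x² - 430y² = 1, i.e., x² = 430y² + 1.
Try successive y values:
y = 1: x² = 430·1² + 1 = 431, not a perfect square
y = 2: x² = 430·2² + 1 = 1721, not a perfect square
y = 3: x² = 430·3² + 1 = 3871, not a perfect square
... continuing the search (or via continued fractions) ...
y = 138030: x² = 430·138030² + 1 = 8192480787001, x = 2862251 ✓

Verify: 2862251² - 430·138030² = 8192480787001 - 8192480787000 = 1 ✓

x = 2862251, y = 138030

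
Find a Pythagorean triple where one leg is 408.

We need the other leg and hypotenuse such that 408² + x² = c².
Take x = 1710, c = 1758: 408² + 1710² = 166464 + 2924100 = 3090564 = 1758² ✓
Triple: (1710, 408, 1758)

(1710, 408, 1758)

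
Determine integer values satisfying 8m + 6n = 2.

Step 1: Check solvability.
gcd(8, 6) = 2
Since 2 divides 2, solutions exist.

Step 2: Apply extended Euclidean algorithm to find gcd.
We find integers such that 8*x0 + 6*y0 = 2

Step 3: Scale the particular solution.
Multiply by 2/2 = 1:
m = 1, n = -1

Step 4: Verify.
8*(1) + 6*(-1) = 2 = 2 ✓

m = 1, n = -1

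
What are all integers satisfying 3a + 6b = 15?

Step 1: Compute gcd(3, 6) = 3.
Since 3 divides 15, solutions exist.

Step 2: Find a particular solution using extended Euclidean algorithm.
We get a₀ = 5, b₀ = 0.
Check: 3*5 + 6*0 = 15 = 15 ✓

Step 3: Write the general solution.
a = 5 + (6/3)t = 5 + 2t
b = 0 - (3/3)t = 0 - 1t
for any integer t.

a = 5 + 2t, b = 0 - 1t for integer t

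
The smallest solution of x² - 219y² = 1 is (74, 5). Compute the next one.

Solutions to x² - Dy² = 1 are generated by powers of (x₀ + y₀√D).
The next solution satisfies x₁ + y₁√219 = (x₀ + y₀√219)², giving:
x₁ = x₀² + 219y₀² = 74² + 219·5² = 5476 + 5475 = 10951
y₁ = 2x₀y₀ = 2·74·5 = 740

Verify: 10951² - 219·740² = 119924401 - 119924400 = 1 ✓

x = 10951, y = 740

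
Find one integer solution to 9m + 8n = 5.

Step 1: Check solvability.
gcd(9, 8) = 1
Since 1 divides 5, solutions exist.

Step 2: Apply extended Euclidean algorithm to find gcd.
We find integers such that 9*x0 + 8*y0 = 1

Step 3: Scale the particular solution.
Multiply by 5/1 = 5:
m = 5, n = -5

Step 4: Verify.
9*(5) + 8*(-5) = 5 = 5 ✓

m = 5, n = -5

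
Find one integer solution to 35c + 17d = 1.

Step 1: Check solvability.
gcd(35, 17) = 1
Since 1 divides 1, solutions exist.

Step 2: Apply extended Euclidean algorithm to find gcd.
We find integers such that 35*x0 + 17*y0 = 1

Step 3: Scale the particular solution.
Multiply by 1/1 = 1:
c = 1, d = -2

Step 4: Verify.
35*(1) + 17*(-2) = 1 = 1 ✓

c = 1, d = -2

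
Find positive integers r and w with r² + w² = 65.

We need to find integers r, w > 0 such that r² + w² = 65.
Trying r = 1: w² = 65 - 1² = 65 - 1 = 64
w = 8
Check: 1² + 8² = 1 + 64 = 65 ✓

65 = 1² + 8²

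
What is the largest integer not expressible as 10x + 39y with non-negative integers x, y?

For two coprime denominations a and b, the Frobenius number (largest value not representable as a non-negative combination) is ab - a - b.
Here gcd(10, 39) = 1, so they are coprime.
F(10, 39) = 10·39 - 10 - 39 = 390 - 49 = 341

341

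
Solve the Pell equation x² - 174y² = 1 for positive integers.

We seek the smallest positive integers (x, y) with x² - 174y² = 1, i.e., x² = 174y² + 1.
Try successive y values:
y = 1: x² = 174·1² + 1 = 175, not a perfect square
y = 2: x² = 174·2² + 1 = 697, not a perfect square
y = 3: x² = 174·3² + 1 = 1567, not a perfect square
... continuing the search (or via continued fractions) ...
y = 110: x² = 174·110² + 1 = 2105401, x = 1451 ✓

Verify: 1451² - 174·110² = 2105401 - 2105400 = 1 ✓

x = 1451, y = 110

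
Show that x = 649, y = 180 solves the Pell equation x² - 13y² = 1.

Compute x² = 649² = 421201
Compute 13y² = 13·180² = 13·32400 = 421200
x² - 13y² = 421201 - 421200 = 1
Since this equals 1, (649, 180) is a solution.

Yes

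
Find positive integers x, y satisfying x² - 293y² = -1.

We need x² = 293y² - 1. Try successive y:
y = 1: x² = 293·1² - 1 = 292, not a perfect square
y = 2: x² = 293·2² - 1 = 1171, not a perfect square
y = 3: x² = 293·3² - 1 = 2636, not a perfect square
...
y = 145: x² = 293·145² - 1 = 6160324 = 2482² ✓
Check: 2482² - 293·145² = 6160324 - 6160325 = -1 ✓

x = 2482, y = 145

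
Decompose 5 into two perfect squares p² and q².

We need to find integers p, q > 0 such that p² + q² = 5.
Trying p = 1: q² = 5 - 1² = 5 - 1 = 4
q = 2
Check: 1² + 2² = 1 + 4 = 5 ✓

5 = 1² + 2²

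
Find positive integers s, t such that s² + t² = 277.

Search for s with 277 - s² a perfect square.
s = 9: 277 - 9² = 277 - 81 = 196 = 14² ✓
So s = 9, t = 14.

s = 9, t = 14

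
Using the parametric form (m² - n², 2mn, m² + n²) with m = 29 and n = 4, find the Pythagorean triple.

a = m² - n² = 841 - 16 = 825
b = 2mn = 2·29·4 = 232
c = m² + n² = 841 + 16 = 857
Verify: 825² + 232² = 680625 + 53824 = 734449 = 857² ✓

(825, 232, 857)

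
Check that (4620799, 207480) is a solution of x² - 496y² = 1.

Compute x² = 4620799² = 21351783398401
Compute 496y² = 496·207480² = 496·43047950400 = 21351783398400
x² - 496y² = 21351783398401 - 21351783398400 = 1
Since this equals 1, (4620799, 207480) is a solution.

Yes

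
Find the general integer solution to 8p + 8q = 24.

Step 1: Compute gcd(8, 8) = 8.
Since 8 divides 24, solutions exist.

Step 2: Find a particular solution using extended Euclidean algorithm.
We get p₀ = 0, q₀ = 3.
Check: 8*0 + 8*3 = 24 = 24 ✓

Step 3: Write the general solution.
p = 0 + (8/8)t = 0 + 1t
q = 3 - (8/8)t = 3 - 1t
for any integer t.

p = 0 + 1t, q = 3 - 1t for integer t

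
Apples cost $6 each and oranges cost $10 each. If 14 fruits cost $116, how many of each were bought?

Let a = apples, o = oranges.
a + o = 14
6a + 10o = 116
Substitute o = 14 - a:
6a + 10(14 - a) = 116
(6 - 10)a = 116 - 140
-4a = -24
a = 6, o = 14 - 6 = 8

Apples: 6, Oranges: 8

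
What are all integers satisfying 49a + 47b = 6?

Step 1: Compute gcd(49, 47) = 1.
Since 1 divides 6, solutions exist.

Step 2: Find a particular solution using extended Euclidean algorithm.
We get a₀ = -138, b₀ = 144.
Check: 49*-138 + 47*144 = 6 = 6 ✓

Step 3: Write the general solution.
a = -138 + (47/1)t = -138 + 47t
b = 144 - (49/1)t = 144 - 49t
for any integer t.

a = -138 + 47t, b = 144 - 49t for integer t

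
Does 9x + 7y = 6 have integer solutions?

Step 1: Compute gcd(9, 7).
gcd(9, 7) = 1

Step 2: Check divisibility.
Does 1 divide 6? 6 = 1 x 6, so yes.

By the theorem on linear Diophantine equations, 9x + 7y = 6 has integer solutions if and only if gcd(9, 7) divides 6. Since 1 | 6, solutions exist.

Yes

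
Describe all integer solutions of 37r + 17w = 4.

Step 1: Compute gcd(37, 17) = 1.
Since 1 divides 4, solutions exist.

Step 2: Find a particular solution using extended Euclidean algorithm.
We get r₀ = 24, w₀ = -52.
Check: 37*24 + 17*-52 = 4 = 4 ✓

Step 3: Write the general solution.
r = 24 + (17/1)t = 24 + 17t
w = -52 - (37/1)t = -52 - 37t
for any integer t.

r = 24 + 17t, w = -52 - 37t for integer t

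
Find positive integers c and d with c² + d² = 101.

We need to find integers c, d > 0 such that c² + d² = 101.
Trying c = 1: d² = 101 - 1² = 101 - 1 = 100
d = 10
Check: 1² + 10² = 1 + 100 = 101 ✓

101 = 1² + 10²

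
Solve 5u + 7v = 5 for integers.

Step 1: Check solvability.
gcd(5, 7) = 1
Since 1 divides 5, solutions exist.

Step 2: Apply extended Euclidean algorithm to find gcd.
We find integers such that 5*x0 + 7*y0 = 1

Step 3: Scale the particular solution.
Multiply by 5/1 = 5:
u = 15, v = -10

Step 4: Verify.
5*(15) + 7*(-10) = 5 = 5 ✓

u = 15, v = -10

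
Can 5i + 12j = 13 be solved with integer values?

Step 1: Compute gcd(5, 12).
gcd(5, 12) = 1

Step 2: Check divisibility.
Does 1 divide 13? 13 = 1 x 13, so yes.

By the theorem on linear Diophantine equations, 5i + 12j = 13 has integer solutions if and only if gcd(5, 12) divides 13. Since 1 | 13, solutions exist.

Yes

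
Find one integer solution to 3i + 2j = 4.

Step 1: Check solvability.
gcd(3, 2) = 1
Since 1 divides 4, solutions exist.

Step 2: Apply extended Euclidean algorithm to find gcd.
We find integers such that 3*x0 + 2*y0 = 1

Step 3: Scale the particular solution.
Multiply by 4/1 = 4:
i = 4, j = -4

Step 4: Verify.
3*(4) + 2*(-4) = 4 = 4 ✓

i = 4, j = -4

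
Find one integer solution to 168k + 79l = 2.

Step 1: Check solvability.
gcd(168, 79) = 1
Since 1 divides 2, solutions exist.

Step 2: Apply extended Euclidean algorithm to find gcd.
We find integers such that 168*x0 + 79*y0 = 1

Step 3: Scale the particular solution.
Multiply by 2/1 = 2:
k = 16, l = -34

Step 4: Verify.
168*(16) + 79*(-34) = 2 = 2 ✓

k = 16, l = -34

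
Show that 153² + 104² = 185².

Compute a² + b²:
153² + 104² = 23409 + 10816 = 34225
Compute c²:
185² = 34225
Since 34225 = 34225, it is a Pythagorean triple.

Yes, it is a Pythagorean triple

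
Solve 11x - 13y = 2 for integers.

Step 1: Check solvability.
gcd(11, 13) = 1
Since 1 divides 2, solutions exist.

Step 2: Apply extended Euclidean algorithm to find gcd.
We find integers such that 11*x0 + 13*y0 = 1

Step 3: Scale the particular solution.
Multiply by 2/1 = 2:
x = 12, y = 10

Step 4: Verify.
11*(12) - 13*(10) = 2 = 2 ✓

x = 12, y = 10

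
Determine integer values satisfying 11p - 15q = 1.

Step 1: Check solvability.
gcd(11, 15) = 1
Since 1 divides 1, solutions exist.

Step 2: Apply extended Euclidean algorithm to find gcd.
We find integers such that 11*x0 + 15*y0 = 1

Step 3: Scale the particular solution.
Multiply by 1/1 = 1:
p = -4, q = -3

Step 4: Verify.
11*(-4) - 15*(-3) = 1 = 1 ✓

p = -4, q = -3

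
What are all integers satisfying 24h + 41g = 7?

Step 1: Compute gcd(24, 41) = 1.
Since 1 divides 7, solutions exist.

Step 2: Find a particular solution using extended Euclidean algorithm.
We get h₀ = 84, g₀ = -49.
Check: 24*84 + 41*-49 = 7 = 7 ✓

Step 3: Write the general solution.
h = 84 + (41/1)t = 84 + 41t
g = -49 - (24/1)t = -49 - 24t
for any integer t.

h = 84 + 41t, g = -49 - 24t for integer t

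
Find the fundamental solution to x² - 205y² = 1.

We seek the smallest positive integers (x, y) with x² - 205y² = 1, i.e., x² = 205y² + 1.
Try successive y values:
y = 1: x² = 205·1² + 1 = 206, not a perfect square
y = 2: x² = 205·2² + 1 = 821, not a perfect square
y = 3: x² = 205·3² + 1 = 1846, not a perfect square
... continuing the search (or via continued fractions) ...
y = 2772: x² = 205·2772² + 1 = 1575216721, x = 39689 ✓

Verify: 39689² - 205·2772² = 1575216721 - 1575216720 = 1 ✓

x = 39689, y = 2772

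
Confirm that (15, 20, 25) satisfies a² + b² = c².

Compute a² + b² = 15² + 20² = 225 + 400 = 625
Compute c² = 25² = 625
Since 625 = 625, confirmed.

Yes, it is a Pythagorean triple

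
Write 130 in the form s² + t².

We need to find integers s, t > 0 such that s² + t² = 130.
Trying s = 3: t² = 130 - 3² = 130 - 9 = 121
t = 11
Check: 3² + 11² = 9 + 121 = 130 ✓

130 = 3² + 11²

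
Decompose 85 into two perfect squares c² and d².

We need to find integers c, d > 0 such that c² + d² = 85.
Trying c = 2: d² = 85 - 2² = 85 - 4 = 81
d = 9
Check: 2² + 9² = 4 + 81 = 85 ✓

85 = 2² + 9²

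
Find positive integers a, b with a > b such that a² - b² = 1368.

Factor: a² - b² = (a+b)(a-b) = 1368.
We need two factors of 1368 with the same parity.
Use a+b = 684 and a-b = 2 (product 684·2 = 1368).
Adding: 2a = 686, so a = 343.
Subtracting: 2b = 682, so b = 341.
Check: 343² - 341² = 117649 - 116281 = 1368 ✓

a = 343, b = 341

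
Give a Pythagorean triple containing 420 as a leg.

We need the other leg and hypotenuse such that 420² + x² = c².
Take x = 29, c = 421: 420² + 29² = 176400 + 841 = 177241 = 421² ✓
Triple: (29, 420, 421)

(29, 420, 421)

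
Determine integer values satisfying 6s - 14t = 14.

Step 1: Check solvability.
gcd(6, 14) = 2
Since 2 divides 14, solutions exist.

Step 2: Apply extended Euclidean algorithm to find gcd.
We find integers such that 6*x0 + 14*y0 = 2

Step 3: Scale the particular solution.
Multiply by 14/2 = 7:
s = -14, t = -7

Step 4: Verify.
6*(-14) - 14*(-7) = 14 = 14 ✓

s = -14, t = -7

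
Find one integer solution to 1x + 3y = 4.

Step 1: Check solvability.
gcd(1, 3) = 1
Since 1 divides 4, solutions exist.

Step 2: Apply extended Euclidean algorithm to find gcd.
We find integers such that 1*x0 + 3*y0 = 1

Step 3: Scale the particular solution.
Multiply by 4/1 = 4:
x = 4, y = 0

Step 4: Verify.
1*(4) + 3*(0) = 4 = 4 ✓

x = 4, y = 0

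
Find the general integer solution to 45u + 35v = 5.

Step 1: Compute gcd(45, 35) = 5.
Since 5 divides 5, solutions exist.

Step 2: Find a particular solution using extended Euclidean algorithm.
We get u₀ = -3, v₀ = 4.
Check: 45*-3 + 35*4 = 5 = 5 ✓

Step 3: Write the general solution.
u = -3 + (35/5)t = -3 + 7t
v = 4 - (45/5)t = 4 - 9t
for any integer t.

u = -3 + 7t, v = 4 - 9t for integer t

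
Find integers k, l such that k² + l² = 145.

We need to find integers k, l > 0 such that k² + l² = 145.
Trying k = 1: l² = 145 - 1² = 145 - 1 = 144
l = 12
Check: 1² + 12² = 1 + 144 = 145 ✓

145 = 1² + 12²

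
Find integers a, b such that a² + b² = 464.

We need to find integers a, b > 0 such that a² + b² = 464.
Trying a = 8: b² = 464 - 8² = 464 - 64 = 400
b = 20
Check: 8² + 20² = 64 + 400 = 464 ✓

464 = 8² + 20²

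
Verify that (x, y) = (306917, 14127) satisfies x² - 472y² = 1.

Compute x² = 306917² = 94198044889
Compute 472y² = 472·14127² = 472·199572129 = 94198044888
x² - 472y² = 94198044889 - 94198044888 = 1
Since this equals 1, (306917, 14127) is a solution.

Yes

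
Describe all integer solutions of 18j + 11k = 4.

Step 1: Compute gcd(18, 11) = 1.
Since 1 divides 4, solutions exist.

Step 2: Find a particular solution using extended Euclidean algorithm.
We get j₀ = -12, k₀ = 20.
Check: 18*-12 + 11*20 = 4 = 4 ✓

Step 3: Write the general solution.
j = -12 + (11/1)t = -12 + 11t
k = 20 - (18/1)t = 20 - 18t
for any integer t.

j = -12 + 11t, k = 20 - 18t for integer t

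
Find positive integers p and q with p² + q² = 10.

We need to find integers p, q > 0 such that p² + q² = 10.
Trying p = 1: q² = 10 - 1² = 10 - 1 = 9
q = 3
Check: 1² + 3² = 1 + 9 = 10 ✓

10 = 1² + 3²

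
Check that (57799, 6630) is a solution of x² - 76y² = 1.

Compute x² = 57799² = 3340724401
Compute 76y² = 76·6630² = 76·43956900 = 3340724400
x² - 76y² = 3340724401 - 3340724400 = 1
Since this equals 1, (57799, 6630) is a solution.

Yes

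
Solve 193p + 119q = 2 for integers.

Step 1: Check solvability.
gcd(193, 119) = 1
Since 1 divides 2, solutions exist.

Step 2: Apply extended Euclidean algorithm to find gcd.
We find integers such that 193*x0 + 119*y0 = 1

Step 3: Scale the particular solution.
Multiply by 2/1 = 2:
p = 74, q = -120

Step 4: Verify.
193*(74) + 119*(-120) = 2 = 2 ✓

p = 74, q = -120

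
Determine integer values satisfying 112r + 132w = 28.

Step 1: Check solvability.
gcd(112, 132) = 4
Since 4 divides 28, solutions exist.

Step 2: Apply extended Euclidean algorithm to find gcd.
We find integers such that 112*x0 + 132*y0 = 4

Step 3: Scale the particular solution.
Multiply by 28/4 = 7:
r = 91, w = -77

Step 4: Verify.
112*(91) + 132*(-77) = 28 = 28 ✓

r = 91, w = -77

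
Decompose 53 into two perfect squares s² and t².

We need to find integers s, t > 0 such that s² + t² = 53.
Trying s = 2: t² = 53 - 2² = 53 - 4 = 49
t = 7
Check: 2² + 7² = 4 + 49 = 53 ✓

53 = 2² + 7²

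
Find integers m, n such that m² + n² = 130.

We need to find integers m, n > 0 such that m² + n² = 130.
Trying m = 3: n² = 130 - 3² = 130 - 9 = 121
n = 11
Check: 3² + 11² = 9 + 121 = 130 ✓

130 = 3² + 11²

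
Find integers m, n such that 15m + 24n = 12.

Step 1: Check solvability.
gcd(15, 24) = 3
Since 3 divides 12, solutions exist.

Step 2: Apply extended Euclidean algorithm to find gcd.
We find integers such that 15*x0 + 24*y0 = 3

Step 3: Scale the particular solution.
Multiply by 12/3 = 4:
m = -12, n = 8

Step 4: Verify.
15*(-12) + 24*(8) = 12 = 12 ✓

m = -12, n = 8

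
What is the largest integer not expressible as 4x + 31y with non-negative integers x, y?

For two coprime denominations a and b, the Frobenius number (largest value not representable as a non-negative combination) is ab - a - b.
Here gcd(4, 31) = 1, so they are coprime.
F(4, 31) = 4·31 - 4 - 31 = 124 - 35 = 89

89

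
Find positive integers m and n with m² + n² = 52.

We need to find integers m, n > 0 such that m² + n² = 52.
Trying m = 4: n² = 52 - 4² = 52 - 16 = 36
n = 6
Check: 4² + 6² = 16 + 36 = 52 ✓

52 = 4² + 6²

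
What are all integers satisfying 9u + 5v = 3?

Step 1: Compute gcd(9, 5) = 1.
Since 1 divides 3, solutions exist.

Step 2: Find a particular solution using extended Euclidean algorithm.
We get u₀ = -3, v₀ = 6.
Check: 9*-3 + 5*6 = 3 = 3 ✓

Step 3: Write the general solution.
u = -3 + (5/1)t = -3 + 5t
v = 6 - (9/1)t = 6 - 9t
for any integer t.

u = -3 + 5t, v = 6 - 9t for integer t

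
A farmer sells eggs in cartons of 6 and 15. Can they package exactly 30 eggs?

We need non-negative a, b with 6a + 15b = 30.
gcd(6, 15) = 3 divides 30.
Try a = 0: 15b = 30 - 0 = 30, so b = 2.
One way: 0 cartons of 6 and 2 cartons of 15.

Yes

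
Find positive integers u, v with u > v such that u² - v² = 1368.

Factor: u² - v² = (u+v)(u-v) = 1368.
We need two factors of 1368 with the same parity.
Use u+v = 684 and u-v = 2 (product 684·2 = 1368).
Adding: 2u = 686, so u = 343.
Subtracting: 2v = 682, so v = 341.
Check: 343² - 341² = 117649 - 116281 = 1368 ✓

u = 343, v = 341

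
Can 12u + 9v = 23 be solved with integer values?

Step 1: Compute gcd(12, 9).
gcd(12, 9) = 3

Step 2: Check divisibility.
Does 3 divide 23? 23 = 3 x 7 + 2, so no.

By the theorem on linear Diophantine equations, 12u + 9v = 23 has integer solutions if and only if gcd(12, 9) divides 23. Since 3 does not divide 23, no solutions exist.

No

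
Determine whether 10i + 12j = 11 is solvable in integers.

Step 1: Compute gcd(10, 12).
gcd(10, 12) = 2

Step 2: Check divisibility.
Does 2 divide 11? 11 = 2 x 5 + 1, so no.

By the theorem on linear Diophantine equations, 10i + 12j = 11 has integer solutions if and only if gcd(10, 12) divides 11. Since 2 does not divide 11, no solutions exist.

No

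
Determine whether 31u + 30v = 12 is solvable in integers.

Step 1: Compute gcd(31, 30).
gcd(31, 30) = 1

Step 2: Check divisibility.
Does 1 divide 12? 12 = 1 x 12, so yes.

By the theorem on linear Diophantine equations, 31u + 30v = 12 has integer solutions if and only if gcd(31, 30) divides 12. Since 1 | 12, solutions exist.

Yes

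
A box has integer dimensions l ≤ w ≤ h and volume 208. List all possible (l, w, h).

Iterate l from 1 to ⌊208^(1/3)⌋. For each l dividing 208, iterate w ≥ l with w dividing 208/l, and set h = 208/(l·w).
Triples found (9): (1×1×208), (1×2×104), (1×4×52), (1×8×26), (1×13×16), (2×2×52), (2×4×26), (2×8×13), (4×4×13)

(1×1×208), (1×2×104), (1×4×52), (1×8×26), (1×13×16), (2×2×52), (2×4×26), (2×8×13), (4×4×13)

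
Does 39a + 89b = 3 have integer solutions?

Step 1: Compute gcd(39, 89).
gcd(39, 89) = 1

Step 2: Check divisibility.
Does 1 divide 3? 3 = 1 x 3, so yes.

By the theorem on linear Diophantine equations, 39a + 89b = 3 has integer solutions if and only if gcd(39, 89) divides 3. Since 1 | 3, solutions exist.

Yes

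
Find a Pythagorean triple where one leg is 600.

We need the other leg and hypotenuse such that 600² + x² = c².
Take x = 2210, c = 2290: 600² + 2210² = 360000 + 4884100 = 5244100 = 2290² ✓
Triple: (2210, 600, 2290)

(2210, 600, 2290)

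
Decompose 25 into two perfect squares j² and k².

We need to find integers j, k > 0 such that j² + k² = 25.
Trying j = 3: k² = 25 - 3² = 25 - 9 = 16
k = 4
Check: 3² + 4² = 9 + 16 = 25 ✓

25 = 3² + 4²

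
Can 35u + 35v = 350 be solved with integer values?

Step 1: Compute gcd(35, 35).
gcd(35, 35) = 35

Step 2: Check divisibility.
Does 35 divide 350? 350 = 35 x 10, so yes.

By the theorem on linear Diophantine equations, 35u + 35v = 350 has integer solutions if and only if gcd(35, 35) divides 350. Since 35 | 350, solutions exist.

Yes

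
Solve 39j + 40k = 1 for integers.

Step 1: Check solvability.
gcd(39, 40) = 1
Since 1 divides 1, solutions exist.

Step 2: Apply extended Euclidean algorithm to find gcd.
We find integers such that 39*x0 + 40*y0 = 1

Step 3: Scale the particular solution.
Multiply by 1/1 = 1:
j = -1, k = 1

Step 4: Verify.
39*(-1) + 40*(1) = 1 = 1 ✓

j = -1, k = 1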